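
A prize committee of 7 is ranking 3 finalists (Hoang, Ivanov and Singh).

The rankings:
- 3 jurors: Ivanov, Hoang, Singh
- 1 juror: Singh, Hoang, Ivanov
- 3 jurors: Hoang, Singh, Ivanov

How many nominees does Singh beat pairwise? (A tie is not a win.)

1

Singh against each rival (7 jurors):
Singh vs Hoang: Hoang wins 6–1.
Singh–Ivanov: Singh 4–3.
Singh beats Ivanov; loses to Hoang — 1 pairwise win.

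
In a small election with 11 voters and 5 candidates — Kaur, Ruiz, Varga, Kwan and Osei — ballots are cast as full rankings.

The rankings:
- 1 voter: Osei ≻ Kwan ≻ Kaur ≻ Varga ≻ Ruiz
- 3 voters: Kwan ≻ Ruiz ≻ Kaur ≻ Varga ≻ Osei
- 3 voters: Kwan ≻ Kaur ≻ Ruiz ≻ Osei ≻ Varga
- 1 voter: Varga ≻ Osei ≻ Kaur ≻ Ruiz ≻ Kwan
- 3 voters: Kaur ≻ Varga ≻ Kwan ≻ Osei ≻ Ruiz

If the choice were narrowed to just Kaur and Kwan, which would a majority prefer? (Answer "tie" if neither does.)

Ballots ranking Kaur above Kwan: 1 + 3 = 4.
Ballots ranking Kwan above Kaur: 11 − 4 = 7.
Kwan wins the head-to-head 7–4.

Kwan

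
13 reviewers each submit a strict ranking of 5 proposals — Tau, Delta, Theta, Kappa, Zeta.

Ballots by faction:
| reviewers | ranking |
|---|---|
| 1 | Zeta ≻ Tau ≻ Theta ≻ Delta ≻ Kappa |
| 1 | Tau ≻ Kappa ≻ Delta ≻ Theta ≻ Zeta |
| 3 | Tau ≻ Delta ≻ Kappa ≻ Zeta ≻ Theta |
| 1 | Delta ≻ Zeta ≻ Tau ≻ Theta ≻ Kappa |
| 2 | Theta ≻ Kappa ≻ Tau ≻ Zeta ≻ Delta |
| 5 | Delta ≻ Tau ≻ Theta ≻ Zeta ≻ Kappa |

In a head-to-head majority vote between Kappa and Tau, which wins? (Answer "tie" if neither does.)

Ballots ranking Kappa above Tau: 2.
Ballots ranking Tau above Kappa: 13 − 2 = 11.
Tau wins the head-to-head 11–2.

Tau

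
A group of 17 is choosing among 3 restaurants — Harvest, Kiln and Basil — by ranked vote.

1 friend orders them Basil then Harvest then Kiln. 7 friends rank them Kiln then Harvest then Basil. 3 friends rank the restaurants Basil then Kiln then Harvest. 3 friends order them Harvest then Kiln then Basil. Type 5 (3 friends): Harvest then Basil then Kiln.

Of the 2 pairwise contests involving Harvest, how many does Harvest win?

Harvest against each rival (17 friends):
Harvest–Kiln: Kiln 10–7.
Harvest vs Basil: Harvest preferred on 7+3+3 = 13 ballots; Harvest wins 13–4.
Harvest beats Basil; loses to Kiln — 1 pairwise win.

1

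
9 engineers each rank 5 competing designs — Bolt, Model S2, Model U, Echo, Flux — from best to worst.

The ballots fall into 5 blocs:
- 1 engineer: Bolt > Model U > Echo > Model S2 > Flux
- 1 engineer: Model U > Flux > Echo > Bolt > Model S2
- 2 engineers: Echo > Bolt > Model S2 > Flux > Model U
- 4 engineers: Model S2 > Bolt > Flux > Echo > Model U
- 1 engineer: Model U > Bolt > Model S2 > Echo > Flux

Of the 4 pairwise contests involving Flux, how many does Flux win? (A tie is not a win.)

2

Flux against each rival (9 engineers):
Flux vs Bolt: 1 to 8, Bolt.
Flux vs Model S2: Model S2, 8–1.
Flux vs Model U: 2+4 = 6 for Flux, 3 for Model U — Flux by 6–3.
Flux vs Echo: 1+4 = 5 for Flux, 4 for Echo — Flux by 5–4.
Flux beats Model U, Echo; loses to Bolt, Model S2 — 2 pairwise wins.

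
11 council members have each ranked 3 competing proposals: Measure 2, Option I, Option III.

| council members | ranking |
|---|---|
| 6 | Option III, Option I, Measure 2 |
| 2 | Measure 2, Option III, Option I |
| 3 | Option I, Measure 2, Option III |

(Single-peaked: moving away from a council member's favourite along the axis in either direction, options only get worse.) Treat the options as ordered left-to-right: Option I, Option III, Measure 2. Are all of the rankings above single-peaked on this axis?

Axis positions: Option I=1, Option III=2, Measure 2=3.
Type 1 (peak Option III at position 2): ranking walks positions 2-1-3, expanding outward from the peak — single-peaked.
Type 2 (peak Measure 2 at position 3): ranking walks positions 3-2-1, expanding outward from the peak — single-peaked.
Type 3: ranking walks positions 1-3-2; Measure 2 is ranked above Option III even though Option III lies between Measure 2 and the peak Option I on the axis — preferences dip and rise again. Not single-peaked.
Type 3 violates single-peakedness, so the profile is not single-peaked on this axis.

no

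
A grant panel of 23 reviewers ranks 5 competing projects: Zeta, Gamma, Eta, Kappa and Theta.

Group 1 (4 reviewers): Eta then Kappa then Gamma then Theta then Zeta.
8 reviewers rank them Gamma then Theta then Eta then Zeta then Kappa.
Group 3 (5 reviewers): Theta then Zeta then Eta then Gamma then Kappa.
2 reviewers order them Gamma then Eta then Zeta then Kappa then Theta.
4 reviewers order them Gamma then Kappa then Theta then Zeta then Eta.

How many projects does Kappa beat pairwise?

Kappa against each rival (23 reviewers):
Kappa vs Zeta: Kappa preferred on 4+4 = 8 ballots; Zeta wins 15–8.
Kappa–Gamma: Gamma 19–4.
Kappa vs Eta: Eta wins 19–4.
Kappa–Theta: Theta 13–10.
Kappa beats no one; loses to Zeta, Gamma, Eta, Theta — 0 pairwise wins.

0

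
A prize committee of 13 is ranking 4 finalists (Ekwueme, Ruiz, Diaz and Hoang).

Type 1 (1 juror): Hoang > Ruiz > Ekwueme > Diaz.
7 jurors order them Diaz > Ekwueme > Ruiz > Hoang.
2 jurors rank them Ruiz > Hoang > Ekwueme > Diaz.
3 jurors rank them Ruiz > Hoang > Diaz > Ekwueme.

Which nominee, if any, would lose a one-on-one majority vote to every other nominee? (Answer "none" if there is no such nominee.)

Pairwise majorities:
Ekwueme–Ruiz: Ekwueme 7–6.
Ekwueme vs Diaz: 3 to 10, Diaz.
Ekwueme vs Hoang: Ekwueme is ranked higher on 7 ballots, Hoang on 6. Ekwueme wins 7–6.
Ruiz vs Diaz: Ruiz is ranked higher on 1+2+3 = 6 ballots, Diaz on 7. Diaz wins 7–6.
Ruiz vs Hoang: Ruiz, 12–1.
Diaz vs Hoang: Diaz wins 7–6.
Hoang loses to every other nominee — it is the Condorcet loser.

Hoang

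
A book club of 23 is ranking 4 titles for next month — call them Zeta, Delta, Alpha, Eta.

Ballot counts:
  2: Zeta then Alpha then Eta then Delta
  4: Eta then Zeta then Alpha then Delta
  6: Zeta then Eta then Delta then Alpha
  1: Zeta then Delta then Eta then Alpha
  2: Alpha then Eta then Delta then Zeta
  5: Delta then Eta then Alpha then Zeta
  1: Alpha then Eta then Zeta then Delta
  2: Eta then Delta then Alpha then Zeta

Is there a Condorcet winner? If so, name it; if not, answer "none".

Eta

Pairwise majorities:
Zeta vs Delta: Zeta preferred on 2+4+6+1+1 = 14 ballots; Zeta wins 14–9.
Zeta vs Alpha: 2+4+6+1 = 13 for Zeta, 10 for Alpha — Zeta by 13–10.
Zeta vs Eta: 2+6+1 = 9 for Zeta, 14 for Eta — Eta by 14–9.
Delta–Alpha: Delta 14–9.
Delta–Eta: Eta 17–6.
Alpha vs Eta: Eta wins 18–5.
Eta beats each of Zeta, Delta, Alpha — Eta is the Condorcet winner.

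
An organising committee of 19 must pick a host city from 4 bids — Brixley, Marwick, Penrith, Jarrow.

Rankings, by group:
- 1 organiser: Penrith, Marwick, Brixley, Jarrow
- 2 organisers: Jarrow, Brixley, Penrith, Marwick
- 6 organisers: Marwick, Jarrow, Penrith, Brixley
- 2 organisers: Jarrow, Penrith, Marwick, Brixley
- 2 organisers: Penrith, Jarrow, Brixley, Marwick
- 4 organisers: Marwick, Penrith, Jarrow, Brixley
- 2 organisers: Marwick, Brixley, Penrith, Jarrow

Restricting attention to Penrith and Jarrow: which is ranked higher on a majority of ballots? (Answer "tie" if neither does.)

Ballots ranking Penrith above Jarrow: 1 + 2 + 4 + 2 = 9.
Ballots ranking Jarrow above Penrith: 19 − 9 = 10.
Jarrow wins the head-to-head 10–9.

Jarrow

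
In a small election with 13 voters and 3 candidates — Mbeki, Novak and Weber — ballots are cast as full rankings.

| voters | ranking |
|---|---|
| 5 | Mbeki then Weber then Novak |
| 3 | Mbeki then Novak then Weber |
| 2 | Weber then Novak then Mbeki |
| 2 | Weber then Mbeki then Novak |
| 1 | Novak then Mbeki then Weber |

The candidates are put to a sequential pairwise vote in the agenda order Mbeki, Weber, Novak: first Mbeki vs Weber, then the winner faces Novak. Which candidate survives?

Round 1: Mbeki vs Weber — 9–4, Mbeki advances.
Round 2: Mbeki vs Novak — 10–3, Mbeki advances.
The agenda winner is Mbeki.

Mbeki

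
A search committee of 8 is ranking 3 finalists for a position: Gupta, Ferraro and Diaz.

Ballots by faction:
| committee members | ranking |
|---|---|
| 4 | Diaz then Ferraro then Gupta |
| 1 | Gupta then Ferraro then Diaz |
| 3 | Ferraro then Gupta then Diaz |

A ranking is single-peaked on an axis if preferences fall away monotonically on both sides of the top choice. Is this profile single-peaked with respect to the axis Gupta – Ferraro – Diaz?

yes

Axis positions: Gupta=1, Ferraro=2, Diaz=3.
Faction 1 (peak Diaz at position 3): ranking walks positions 3-2-1, expanding outward from the peak — single-peaked.
Faction 2 (peak Gupta at position 1): ranking walks positions 1-2-3, expanding outward from the peak — single-peaked.
Faction 3 (peak Ferraro at position 2): ranking walks positions 2-1-3, expanding outward from the peak — single-peaked.
Every ranking is single-peaked on this axis.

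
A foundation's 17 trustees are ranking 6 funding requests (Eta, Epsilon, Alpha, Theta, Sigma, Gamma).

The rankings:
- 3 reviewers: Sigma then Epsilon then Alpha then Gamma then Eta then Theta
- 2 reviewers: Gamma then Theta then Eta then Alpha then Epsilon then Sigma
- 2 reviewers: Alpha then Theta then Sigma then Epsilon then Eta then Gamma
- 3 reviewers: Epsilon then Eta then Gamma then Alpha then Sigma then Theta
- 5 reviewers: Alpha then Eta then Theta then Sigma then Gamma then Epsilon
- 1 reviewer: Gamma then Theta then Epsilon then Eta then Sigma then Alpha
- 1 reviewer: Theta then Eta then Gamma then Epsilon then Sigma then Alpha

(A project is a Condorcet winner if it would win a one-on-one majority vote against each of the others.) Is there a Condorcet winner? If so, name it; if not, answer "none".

Head-to-head results (17 reviewers):
Eta–Epsilon: Epsilon 9–8.
Eta vs Alpha: Alpha, 10–7.
Eta vs Theta: Eta wins 11–6.
Eta vs Sigma: Eta, 12–5.
Eta vs Gamma: Eta, 11–6.
Epsilon–Alpha: Alpha 9–8.
Epsilon vs Theta: Theta wins 11–6.
Epsilon vs Sigma: Sigma wins 10–7.
Epsilon–Gamma: Gamma 9–8.
Alpha–Theta: Alpha 13–4.
Alpha vs Sigma: Alpha, 12–5.
Alpha vs Gamma: Alpha wins 10–7.
Theta vs Sigma: Theta wins 11–6.
Theta vs Gamma: Gamma wins 9–8.
Sigma–Gamma: Sigma 10–7.
Only Alpha has no losses; Alpha is the Condorcet winner.

Alpha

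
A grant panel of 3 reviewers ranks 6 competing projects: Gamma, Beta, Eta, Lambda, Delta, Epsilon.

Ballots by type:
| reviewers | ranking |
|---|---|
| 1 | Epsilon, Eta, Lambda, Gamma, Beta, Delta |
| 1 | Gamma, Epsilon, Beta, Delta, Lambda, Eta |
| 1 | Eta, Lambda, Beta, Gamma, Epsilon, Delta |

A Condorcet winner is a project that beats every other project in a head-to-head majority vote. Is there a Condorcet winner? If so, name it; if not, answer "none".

Head-to-head results (3 reviewers):
Gamma vs Beta: 2 to 1, Gamma.
Gamma–Eta: Eta 2–1.
Gamma–Lambda: Lambda 2–1.
Gamma–Delta: Gamma 3–0.
Gamma vs Epsilon: 2 to 1, Gamma.
Beta vs Eta: Beta is ranked higher on 1 ballot, Eta on 2. Eta wins 2–1.
Beta–Lambda: Lambda 2–1.
Beta vs Delta: Beta wins 3–0.
Beta vs Epsilon: 1 for Beta, 2 for Epsilon — Epsilon by 2–1.
Eta vs Lambda: Eta, 2–1.
Eta vs Delta: Eta preferred on 1+1 = 2 ballots; Eta wins 2–1.
Eta vs Epsilon: Epsilon, 2–1.
Lambda vs Delta: 1+1 = 2 for Lambda, 1 for Delta — Lambda by 2–1.
Lambda vs Epsilon: 1 to 2, Epsilon.
Delta vs Epsilon: 0 to 3, Epsilon.
No project is unbeaten: Gamma loses to Eta; Beta loses to Gamma; Eta loses to Epsilon; Lambda loses to Eta; Delta loses to Gamma; Epsilon loses to Gamma. In particular Gamma beats Epsilon beats Eta beats Gamma is a majority cycle — no Condorcet winner exists.

none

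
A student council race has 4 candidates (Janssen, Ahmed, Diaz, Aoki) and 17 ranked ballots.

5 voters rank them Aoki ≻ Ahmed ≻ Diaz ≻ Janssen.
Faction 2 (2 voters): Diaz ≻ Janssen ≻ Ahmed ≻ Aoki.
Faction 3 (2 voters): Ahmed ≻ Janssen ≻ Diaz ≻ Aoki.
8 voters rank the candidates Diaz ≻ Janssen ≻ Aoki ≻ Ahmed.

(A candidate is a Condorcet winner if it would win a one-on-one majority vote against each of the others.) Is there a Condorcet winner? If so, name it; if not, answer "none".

Diaz

Head-to-head results (17 voters):
Janssen–Ahmed: Janssen 10–7.
Janssen vs Diaz: Diaz wins 15–2.
Janssen vs Aoki: Janssen, 12–5.
Ahmed vs Diaz: Diaz, 10–7.
Ahmed vs Aoki: Aoki wins 13–4.
Diaz vs Aoki: Diaz, 12–5.
Diaz defeats every rival head-to-head and is the Condorcet winner.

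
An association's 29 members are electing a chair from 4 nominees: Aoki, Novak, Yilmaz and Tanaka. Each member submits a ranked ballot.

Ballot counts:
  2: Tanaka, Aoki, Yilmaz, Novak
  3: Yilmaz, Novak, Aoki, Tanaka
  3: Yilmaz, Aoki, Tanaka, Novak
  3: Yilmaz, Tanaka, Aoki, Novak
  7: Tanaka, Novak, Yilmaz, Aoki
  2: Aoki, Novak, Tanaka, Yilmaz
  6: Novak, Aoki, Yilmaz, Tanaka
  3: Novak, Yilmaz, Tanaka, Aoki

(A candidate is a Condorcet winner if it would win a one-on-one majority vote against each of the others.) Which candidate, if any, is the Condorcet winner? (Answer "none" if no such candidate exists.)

Check each pair by majority over 29 ballots:
Aoki vs Novak: Aoki is ranked higher on 2+3+3+2 = 10 ballots, Novak on 19. Novak wins 19–10.
Aoki vs Yilmaz: 2+2+6 = 10 for Aoki, 19 for Yilmaz — Yilmaz by 19–10.
Aoki vs Tanaka: Tanaka, 15–14.
Novak–Yilmaz: Novak 18–11.
Novak–Tanaka: Tanaka 15–14.
Yilmaz vs Tanaka: Yilmaz wins 18–11.
Each candidate drops at least one matchup (Aoki loses to Novak; Novak loses to Tanaka; Yilmaz loses to Novak; Tanaka loses to Yilmaz); the cycle Novak > Yilmaz > Tanaka > Novak rules out a Condorcet winner.

none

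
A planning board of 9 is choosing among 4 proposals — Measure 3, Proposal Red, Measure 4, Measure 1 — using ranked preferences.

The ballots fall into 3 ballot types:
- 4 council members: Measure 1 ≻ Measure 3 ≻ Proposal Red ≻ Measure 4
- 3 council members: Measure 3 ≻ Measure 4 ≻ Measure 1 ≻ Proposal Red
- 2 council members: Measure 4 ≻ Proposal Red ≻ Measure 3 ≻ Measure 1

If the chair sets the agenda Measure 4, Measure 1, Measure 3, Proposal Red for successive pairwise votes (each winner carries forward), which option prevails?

Measure 3

Round 1: Measure 4 vs Measure 1 — 5–4, Measure 4 advances.
Round 2: Measure 4 vs Measure 3 — 2–7, Measure 3 advances.
Round 3: Measure 3 vs Proposal Red — 7–2, Measure 3 advances.
The agenda winner is Measure 3.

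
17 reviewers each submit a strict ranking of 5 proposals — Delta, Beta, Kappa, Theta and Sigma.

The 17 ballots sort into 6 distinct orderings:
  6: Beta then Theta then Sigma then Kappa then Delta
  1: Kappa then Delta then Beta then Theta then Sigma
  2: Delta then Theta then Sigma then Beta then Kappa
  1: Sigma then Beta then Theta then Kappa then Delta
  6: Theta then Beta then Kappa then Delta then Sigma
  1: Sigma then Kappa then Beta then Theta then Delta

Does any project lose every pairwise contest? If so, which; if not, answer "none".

Pairwise majorities:
Delta vs Beta: Beta, 14–3.
Delta vs Kappa: Kappa, 15–2.
Delta vs Theta: Delta is ranked higher on 1+2 = 3 ballots, Theta on 14. Theta wins 14–3.
Delta vs Sigma: Delta preferred on 1+2+6 = 9 ballots; Delta wins 9–8.
Beta vs Kappa: Beta wins 15–2.
Beta vs Theta: Beta is ranked higher on 6+1+1+1 = 9 ballots, Theta on 8. Beta wins 9–8.
Beta vs Sigma: Beta is ranked higher on 6+1+6 = 13 ballots, Sigma on 4. Beta wins 13–4.
Kappa–Theta: Theta 15–2.
Kappa vs Sigma: 7 to 10, Sigma.
Theta vs Sigma: Theta wins 15–2.
No project is winless: Delta beats Sigma; Beta beats Delta; Kappa beats Delta; Theta beats Delta; Sigma beats Kappa. There is no Condorcet loser.

none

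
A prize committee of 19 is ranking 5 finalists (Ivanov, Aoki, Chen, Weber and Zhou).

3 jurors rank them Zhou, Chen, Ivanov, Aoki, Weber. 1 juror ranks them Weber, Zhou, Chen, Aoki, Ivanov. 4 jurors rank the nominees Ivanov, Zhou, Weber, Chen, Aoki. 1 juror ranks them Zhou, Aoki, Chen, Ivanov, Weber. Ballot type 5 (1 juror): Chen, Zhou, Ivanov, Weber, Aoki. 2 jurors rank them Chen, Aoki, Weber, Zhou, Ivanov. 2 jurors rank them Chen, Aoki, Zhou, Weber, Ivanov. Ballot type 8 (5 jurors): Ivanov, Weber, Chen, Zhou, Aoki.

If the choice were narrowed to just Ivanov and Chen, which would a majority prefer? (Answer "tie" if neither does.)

Chen

Ballots ranking Ivanov above Chen: 4 + 5 = 9.
Ballots ranking Chen above Ivanov: 19 − 9 = 10.
Chen wins the head-to-head 10–9.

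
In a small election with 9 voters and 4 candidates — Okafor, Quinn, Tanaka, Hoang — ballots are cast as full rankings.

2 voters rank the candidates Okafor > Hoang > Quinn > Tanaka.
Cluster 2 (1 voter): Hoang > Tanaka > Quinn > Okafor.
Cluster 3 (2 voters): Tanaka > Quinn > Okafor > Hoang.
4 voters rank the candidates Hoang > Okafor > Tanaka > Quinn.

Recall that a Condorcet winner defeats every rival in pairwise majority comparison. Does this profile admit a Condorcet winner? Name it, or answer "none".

Hoang

Head-to-head results (9 voters):
Okafor vs Quinn: 6 to 3, Okafor.
Okafor vs Tanaka: Okafor preferred on 2+4 = 6 ballots; Okafor wins 6–3.
Okafor vs Hoang: Okafor is ranked higher on 2+2 = 4 ballots, Hoang on 5. Hoang wins 5–4.
Quinn vs Tanaka: 2 for Quinn, 7 for Tanaka — Tanaka by 7–2.
Quinn vs Hoang: Quinn preferred on 2 ballots; Hoang wins 7–2.
Tanaka vs Hoang: Tanaka is ranked higher on 2 ballots, Hoang on 7. Hoang wins 7–2.
Hoang defeats every rival head-to-head and is the Condorcet winner.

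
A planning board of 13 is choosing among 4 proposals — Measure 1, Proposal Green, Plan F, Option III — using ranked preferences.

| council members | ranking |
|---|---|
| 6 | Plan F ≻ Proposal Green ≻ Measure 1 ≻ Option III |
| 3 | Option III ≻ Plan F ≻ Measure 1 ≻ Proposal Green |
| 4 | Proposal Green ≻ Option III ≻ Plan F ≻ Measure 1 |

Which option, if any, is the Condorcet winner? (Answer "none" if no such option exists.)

none

Check each pair by majority over 13 ballots:
Measure 1 vs Proposal Green: Proposal Green wins 10–3.
Measure 1 vs Plan F: Plan F wins 13–0.
Measure 1–Option III: Option III 7–6.
Proposal Green–Plan F: Plan F 9–4.
Proposal Green vs Option III: Proposal Green wins 10–3.
Plan F–Option III: Option III 7–6.
No option is unbeaten: Measure 1 loses to Proposal Green; Proposal Green loses to Plan F; Plan F loses to Option III; Option III loses to Proposal Green. In particular Proposal Green > Option III > Plan F > Proposal Green is a majority cycle — no Condorcet winner exists.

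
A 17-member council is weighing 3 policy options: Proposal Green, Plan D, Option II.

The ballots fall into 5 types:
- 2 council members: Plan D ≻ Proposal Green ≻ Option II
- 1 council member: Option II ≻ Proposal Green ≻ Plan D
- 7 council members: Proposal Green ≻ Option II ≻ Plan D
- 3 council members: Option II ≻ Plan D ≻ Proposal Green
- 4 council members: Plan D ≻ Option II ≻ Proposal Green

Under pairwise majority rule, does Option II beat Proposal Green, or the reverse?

Proposal Green

Ballots ranking Option II above Proposal Green: 1 + 3 + 4 = 8.
Ballots ranking Proposal Green above Option II: 17 − 8 = 9.
Proposal Green wins the head-to-head 9–8.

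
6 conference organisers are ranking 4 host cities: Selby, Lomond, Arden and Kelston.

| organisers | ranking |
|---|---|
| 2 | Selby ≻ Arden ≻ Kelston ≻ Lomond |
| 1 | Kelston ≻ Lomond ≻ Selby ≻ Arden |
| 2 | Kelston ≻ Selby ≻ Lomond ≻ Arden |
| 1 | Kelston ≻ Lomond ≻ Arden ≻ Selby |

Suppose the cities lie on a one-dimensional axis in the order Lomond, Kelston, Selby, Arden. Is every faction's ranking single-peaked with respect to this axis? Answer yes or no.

no

Axis positions: Lomond=1, Kelston=2, Selby=3, Arden=4.
Faction 1 (peak Selby at position 3): ranking walks positions 3-4-2-1, expanding outward from the peak — single-peaked.
Faction 2 (peak Kelston at position 2): ranking walks positions 2-1-3-4, expanding outward from the peak — single-peaked.
Faction 3 (peak Kelston at position 2): ranking walks positions 2-3-1-4, expanding outward from the peak — single-peaked.
Faction 4: ranking walks positions 2-1-4-3; Arden is ranked above Selby even though Selby lies between Arden and the peak Kelston on the axis — preferences dip and rise again. Not single-peaked.
Faction 4 violates single-peakedness, so the profile is not single-peaked on this axis.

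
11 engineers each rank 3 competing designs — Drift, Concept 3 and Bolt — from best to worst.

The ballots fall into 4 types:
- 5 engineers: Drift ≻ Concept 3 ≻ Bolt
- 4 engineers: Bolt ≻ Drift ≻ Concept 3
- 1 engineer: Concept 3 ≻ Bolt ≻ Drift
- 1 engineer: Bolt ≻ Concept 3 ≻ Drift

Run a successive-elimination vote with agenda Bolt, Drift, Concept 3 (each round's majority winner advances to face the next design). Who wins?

Concept 3

Round 1: Bolt vs Drift — 6–5, Bolt advances.
Round 2: Bolt vs Concept 3 — 5–6, Concept 3 advances.
The agenda winner is Concept 3.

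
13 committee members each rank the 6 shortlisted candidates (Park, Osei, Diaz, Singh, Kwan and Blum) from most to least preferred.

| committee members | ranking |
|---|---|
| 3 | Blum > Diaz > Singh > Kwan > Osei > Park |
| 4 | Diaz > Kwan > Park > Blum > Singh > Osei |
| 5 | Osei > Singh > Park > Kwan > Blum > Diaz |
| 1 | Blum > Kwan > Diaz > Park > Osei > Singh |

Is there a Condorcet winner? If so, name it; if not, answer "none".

Pairwise majorities:
Park vs Osei: Park is ranked higher on 4+1 = 5 ballots, Osei on 8. Osei wins 8–5.
Park–Diaz: Diaz 8–5.
Park–Singh: Singh 8–5.
Park vs Kwan: Park preferred on 5 ballots; Kwan wins 8–5.
Park vs Blum: 9 to 4, Park.
Osei vs Diaz: 5 for Osei, 8 for Diaz — Diaz by 8–5.
Osei vs Singh: Singh wins 7–6.
Osei vs Kwan: 5 for Osei, 8 for Kwan — Kwan by 8–5.
Osei vs Blum: 5 for Osei, 8 for Blum — Blum by 8–5.
Diaz vs Singh: Diaz wins 8–5.
Diaz–Kwan: Diaz 7–6.
Diaz vs Blum: Diaz is ranked higher on 4 ballots, Blum on 9. Blum wins 9–4.
Singh–Kwan: Singh 8–5.
Singh vs Blum: Singh is ranked higher on 5 ballots, Blum on 8. Blum wins 8–5.
Kwan–Blum: Kwan 9–4.
No candidate is unbeaten: Park loses to Osei; Osei loses to Diaz; Diaz loses to Blum; Singh loses to Diaz; Kwan loses to Diaz; Blum loses to Park. In particular Park > Blum > Osei > Park is a majority cycle — no Condorcet winner exists.

none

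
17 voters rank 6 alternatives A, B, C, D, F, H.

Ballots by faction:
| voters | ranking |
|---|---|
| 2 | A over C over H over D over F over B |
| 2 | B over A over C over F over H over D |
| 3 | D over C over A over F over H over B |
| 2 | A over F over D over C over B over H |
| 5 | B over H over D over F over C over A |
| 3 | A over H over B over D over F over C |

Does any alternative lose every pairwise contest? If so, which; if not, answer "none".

none

Head-to-head results (17 voters):
A–B: A 10–7.
A vs C: 2+2+2+3 = 9 for A, 8 for C — A by 9–8.
A vs D: 9 to 8, A.
A vs F: 2+2+3+2+3 = 12 for A, 5 for F — A by 12–5.
A vs H: A wins 12–5.
B vs C: 2+5+3 = 10 for B, 7 for C — B by 10–7.
B vs D: B preferred on 2+5+3 = 10 ballots; B wins 10–7.
B vs F: B wins 10–7.
B vs H: B wins 9–8.
C vs D: D wins 13–4.
C vs F: F wins 10–7.
C vs H: C is ranked higher on 2+2+3+2 = 9 ballots, H on 8. C wins 9–8.
D vs F: D wins 13–4.
D vs H: H, 12–5.
F vs H: 2+3+2 = 7 for F, 10 for H — H by 10–7.
Each alternative has at least one pairwise win (A beats B; B beats C; C beats H; D beats C; F beats C; H beats D) — no Condorcet loser.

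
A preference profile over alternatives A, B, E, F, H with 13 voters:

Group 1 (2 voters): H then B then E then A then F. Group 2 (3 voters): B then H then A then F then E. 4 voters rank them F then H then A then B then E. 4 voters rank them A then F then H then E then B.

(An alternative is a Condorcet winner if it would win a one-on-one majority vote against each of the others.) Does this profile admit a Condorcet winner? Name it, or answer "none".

Check each pair by majority over 13 ballots:
A vs B: A preferred on 4+4 = 8 ballots; A wins 8–5.
A vs E: 3+4+4 = 11 for A, 2 for E — A by 11–2.
A vs F: A is ranked higher on 2+3+4 = 9 ballots, F on 4. A wins 9–4.
A vs H: A preferred on 4 ballots; H wins 9–4.
B vs E: B is ranked higher on 2+3+4 = 9 ballots, E on 4. B wins 9–4.
B vs F: B is ranked higher on 2+3 = 5 ballots, F on 8. F wins 8–5.
B vs H: B is ranked higher on 3 ballots, H on 10. H wins 10–3.
E vs F: 2 for E, 11 for F — F by 11–2.
E vs H: E is ranked higher on 0 ballots, H on 13. H wins 13–0.
F vs H: F preferred on 4+4 = 8 ballots; F wins 8–5.
Every alternative loses at least once (A loses to H; B loses to A; E loses to A; F loses to A; H loses to F). The majority relation contains the cycle A beats F beats H beats A, so there is no Condorcet winner.

none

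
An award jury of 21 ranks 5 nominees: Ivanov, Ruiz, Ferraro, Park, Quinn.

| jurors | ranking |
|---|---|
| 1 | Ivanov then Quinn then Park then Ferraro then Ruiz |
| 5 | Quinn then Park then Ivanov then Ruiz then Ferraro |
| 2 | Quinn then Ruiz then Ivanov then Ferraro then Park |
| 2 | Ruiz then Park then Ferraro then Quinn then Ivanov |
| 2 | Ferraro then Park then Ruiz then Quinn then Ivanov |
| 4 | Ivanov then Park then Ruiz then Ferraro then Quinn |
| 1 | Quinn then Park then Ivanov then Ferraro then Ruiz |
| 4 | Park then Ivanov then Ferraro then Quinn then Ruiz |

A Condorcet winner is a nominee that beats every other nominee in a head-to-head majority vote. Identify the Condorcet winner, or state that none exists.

Park

Check each pair by majority over 21 ballots:
Ivanov vs Ruiz: Ivanov wins 15–6.
Ivanov–Ferraro: Ivanov 17–4.
Ivanov vs Park: Park wins 14–7.
Ivanov vs Quinn: Quinn, 12–9.
Ruiz–Ferraro: Ruiz 13–8.
Ruiz vs Park: Park wins 17–4.
Ruiz vs Quinn: Quinn wins 13–8.
Ferraro–Park: Park 17–4.
Ferraro vs Quinn: Ferraro wins 12–9.
Park–Quinn: Park 12–9.
Only Park has no losses; Park is the Condorcet winner.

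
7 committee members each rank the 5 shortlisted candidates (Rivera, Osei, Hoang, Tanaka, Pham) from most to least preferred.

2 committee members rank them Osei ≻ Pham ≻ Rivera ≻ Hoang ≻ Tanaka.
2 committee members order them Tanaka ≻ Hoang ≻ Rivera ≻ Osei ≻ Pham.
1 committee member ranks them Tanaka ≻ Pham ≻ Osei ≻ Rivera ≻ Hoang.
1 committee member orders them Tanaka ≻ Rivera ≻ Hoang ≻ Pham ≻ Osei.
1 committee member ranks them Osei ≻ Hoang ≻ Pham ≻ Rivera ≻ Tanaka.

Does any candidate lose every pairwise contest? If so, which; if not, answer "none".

Head-to-head results (7 committee members):
Rivera vs Osei: Osei, 4–3.
Rivera vs Hoang: Rivera, 4–3.
Rivera vs Tanaka: Tanaka wins 4–3.
Rivera–Pham: Pham 4–3.
Osei–Hoang: Osei 4–3.
Osei–Tanaka: Tanaka 4–3.
Osei vs Pham: Osei is ranked higher on 2+2+1 = 5 ballots, Pham on 2. Osei wins 5–2.
Hoang vs Tanaka: 2+1 = 3 for Hoang, 4 for Tanaka — Tanaka by 4–3.
Hoang vs Pham: Hoang is ranked higher on 2+1+1 = 4 ballots, Pham on 3. Hoang wins 4–3.
Tanaka vs Pham: 2+1+1 = 4 for Tanaka, 3 for Pham — Tanaka by 4–3.
Every candidate wins at least one matchup (Rivera beats Hoang; Osei beats Rivera; Hoang beats Pham; Tanaka beats Rivera; Pham beats Rivera), so there is no Condorcet loser.

none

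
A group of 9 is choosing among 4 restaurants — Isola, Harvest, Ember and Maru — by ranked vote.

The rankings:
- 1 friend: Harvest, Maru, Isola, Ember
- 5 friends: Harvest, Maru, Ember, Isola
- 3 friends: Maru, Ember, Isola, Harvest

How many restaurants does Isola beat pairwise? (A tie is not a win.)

0

Isola against each rival (9 friends):
Isola vs Harvest: Harvest, 6–3.
Isola vs Ember: Isola is ranked higher on 1 ballot, Ember on 8. Ember wins 8–1.
Isola vs Maru: 0 for Isola, 9 for Maru — Maru by 9–0.
Isola beats no one; loses to Harvest, Ember, Maru — 0 pairwise wins.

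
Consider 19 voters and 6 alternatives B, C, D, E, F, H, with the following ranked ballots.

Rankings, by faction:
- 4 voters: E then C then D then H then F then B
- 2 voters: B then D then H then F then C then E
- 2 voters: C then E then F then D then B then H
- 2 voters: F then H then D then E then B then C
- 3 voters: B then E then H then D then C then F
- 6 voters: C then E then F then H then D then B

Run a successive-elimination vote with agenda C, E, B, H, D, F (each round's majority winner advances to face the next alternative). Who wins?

C

Round 1: C vs E — 10–9, C advances.
Round 2: C vs B — 12–7, C advances.
Round 3: C vs H — 12–7, C advances.
Round 4: C vs D — 12–7, C advances.
Round 5: C vs F — 15–4, C advances.
The agenda winner is C.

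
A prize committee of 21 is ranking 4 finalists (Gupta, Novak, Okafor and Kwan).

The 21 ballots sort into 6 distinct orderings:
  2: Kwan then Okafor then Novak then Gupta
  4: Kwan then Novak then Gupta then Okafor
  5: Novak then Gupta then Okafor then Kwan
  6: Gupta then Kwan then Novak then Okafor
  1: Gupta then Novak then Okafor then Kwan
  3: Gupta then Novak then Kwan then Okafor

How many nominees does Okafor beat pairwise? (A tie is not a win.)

0

Okafor against each rival (21 jurors):
Okafor vs Gupta: Gupta, 19–2.
Okafor vs Novak: Okafor preferred on 2 ballots; Novak wins 19–2.
Okafor–Kwan: Kwan 15–6.
Okafor beats no one; loses to Gupta, Novak, Kwan — 0 pairwise wins.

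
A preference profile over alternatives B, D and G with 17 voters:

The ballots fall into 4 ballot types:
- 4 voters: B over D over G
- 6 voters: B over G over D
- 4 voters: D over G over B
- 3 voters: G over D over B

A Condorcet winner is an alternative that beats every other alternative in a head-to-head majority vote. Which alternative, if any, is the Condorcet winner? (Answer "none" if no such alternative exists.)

Head-to-head results (17 voters):
B vs D: 4+6 = 10 for B, 7 for D — B by 10–7.
B vs G: B is ranked higher on 4+6 = 10 ballots, G on 7. B wins 10–7.
D vs G: 4+4 = 8 for D, 9 for G — G by 9–8.
B beats each of D, G — B is the Condorcet winner.

B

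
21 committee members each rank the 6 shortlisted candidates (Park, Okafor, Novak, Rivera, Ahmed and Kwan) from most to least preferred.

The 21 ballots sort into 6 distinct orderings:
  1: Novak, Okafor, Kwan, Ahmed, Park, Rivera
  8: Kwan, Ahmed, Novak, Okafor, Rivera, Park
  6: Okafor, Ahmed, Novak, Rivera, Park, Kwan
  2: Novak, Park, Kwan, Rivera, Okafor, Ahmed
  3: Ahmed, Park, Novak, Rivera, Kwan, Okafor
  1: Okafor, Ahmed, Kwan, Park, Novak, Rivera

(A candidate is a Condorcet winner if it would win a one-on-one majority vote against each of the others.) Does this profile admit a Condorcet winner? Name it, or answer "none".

none

Pairwise majorities:
Park–Okafor: Okafor 16–5.
Park vs Novak: Park is ranked higher on 3+1 = 4 ballots, Novak on 17. Novak wins 17–4.
Park vs Rivera: Rivera, 14–7.
Park vs Ahmed: Park is ranked higher on 2 ballots, Ahmed on 19. Ahmed wins 19–2.
Park vs Kwan: Park, 11–10.
Okafor vs Novak: 7 to 14, Novak.
Okafor vs Rivera: 1+8+6+1 = 16 for Okafor, 5 for Rivera — Okafor by 16–5.
Okafor vs Ahmed: 10 to 11, Ahmed.
Okafor vs Kwan: Kwan wins 13–8.
Novak vs Rivera: Novak, 21–0.
Novak vs Ahmed: 1+2 = 3 for Novak, 18 for Ahmed — Ahmed by 18–3.
Novak vs Kwan: Novak is ranked higher on 1+6+2+3 = 12 ballots, Kwan on 9. Novak wins 12–9.
Rivera vs Ahmed: 2 for Rivera, 19 for Ahmed — Ahmed by 19–2.
Rivera vs Kwan: Rivera preferred on 6+3 = 9 ballots; Kwan wins 12–9.
Ahmed vs Kwan: 6+3+1 = 10 for Ahmed, 11 for Kwan — Kwan by 11–10.
No candidate is unbeaten: Park loses to Okafor; Okafor loses to Novak; Novak loses to Ahmed; Rivera loses to Okafor; Ahmed loses to Kwan; Kwan loses to Park. In particular Park > Kwan > Okafor > Park is a majority cycle — no Condorcet winner exists.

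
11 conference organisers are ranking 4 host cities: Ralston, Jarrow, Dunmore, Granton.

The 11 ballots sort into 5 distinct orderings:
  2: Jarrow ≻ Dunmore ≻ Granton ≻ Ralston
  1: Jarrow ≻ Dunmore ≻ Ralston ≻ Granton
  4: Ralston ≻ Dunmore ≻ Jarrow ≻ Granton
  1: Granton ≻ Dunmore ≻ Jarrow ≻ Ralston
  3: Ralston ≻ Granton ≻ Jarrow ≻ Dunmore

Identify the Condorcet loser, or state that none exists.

Granton

Head-to-head results (11 organisers):
Ralston–Jarrow: Ralston 7–4.
Ralston vs Dunmore: Ralston preferred on 4+3 = 7 ballots; Ralston wins 7–4.
Ralston vs Granton: Ralston is ranked higher on 1+4+3 = 8 ballots, Granton on 3. Ralston wins 8–3.
Jarrow vs Dunmore: Jarrow preferred on 2+1+3 = 6 ballots; Jarrow wins 6–5.
Jarrow–Granton: Jarrow 7–4.
Dunmore–Granton: Dunmore 7–4.
Only Granton has no wins; Granton is the Condorcet loser.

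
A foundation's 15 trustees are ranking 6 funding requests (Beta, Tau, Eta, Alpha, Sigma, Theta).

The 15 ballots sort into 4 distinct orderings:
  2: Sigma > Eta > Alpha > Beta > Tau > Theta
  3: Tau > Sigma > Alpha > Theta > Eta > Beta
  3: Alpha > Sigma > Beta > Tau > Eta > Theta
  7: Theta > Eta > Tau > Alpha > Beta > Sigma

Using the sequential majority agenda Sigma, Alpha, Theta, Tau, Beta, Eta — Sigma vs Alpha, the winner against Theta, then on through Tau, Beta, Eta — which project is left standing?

Round 1: Sigma vs Alpha — 5–10, Alpha advances.
Round 2: Alpha vs Theta — 8–7, Alpha advances.
Round 3: Alpha vs Tau — 5–10, Tau advances.
Round 4: Tau vs Beta — 10–5, Tau advances.
Round 5: Tau vs Eta — 6–9, Eta advances.
The agenda winner is Eta.

Eta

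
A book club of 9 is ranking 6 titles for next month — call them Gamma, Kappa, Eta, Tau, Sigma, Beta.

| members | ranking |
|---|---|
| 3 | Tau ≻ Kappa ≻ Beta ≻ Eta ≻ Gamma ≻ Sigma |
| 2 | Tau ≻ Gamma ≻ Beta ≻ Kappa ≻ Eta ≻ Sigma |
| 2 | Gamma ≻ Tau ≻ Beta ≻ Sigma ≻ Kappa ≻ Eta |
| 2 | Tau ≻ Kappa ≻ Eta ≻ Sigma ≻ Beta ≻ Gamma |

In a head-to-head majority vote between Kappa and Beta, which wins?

Ballots ranking Kappa above Beta: 3 + 2 = 5.
Ballots ranking Beta above Kappa: 9 − 5 = 4.
Kappa wins the head-to-head 5–4.

Kappa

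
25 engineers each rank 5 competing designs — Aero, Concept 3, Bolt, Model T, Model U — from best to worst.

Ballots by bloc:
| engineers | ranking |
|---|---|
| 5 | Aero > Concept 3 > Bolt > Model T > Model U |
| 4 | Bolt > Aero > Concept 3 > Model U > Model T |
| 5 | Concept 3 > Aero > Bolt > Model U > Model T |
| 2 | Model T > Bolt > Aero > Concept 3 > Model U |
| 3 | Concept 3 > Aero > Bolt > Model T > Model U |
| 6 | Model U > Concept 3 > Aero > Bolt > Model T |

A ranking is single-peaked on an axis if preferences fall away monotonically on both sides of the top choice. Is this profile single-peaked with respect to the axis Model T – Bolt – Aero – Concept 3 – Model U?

Axis positions: Model T=1, Bolt=2, Aero=3, Concept 3=4, Model U=5.
Bloc 1 (peak Aero at position 3): ranking walks positions 3-4-2-1-5, expanding outward from the peak — single-peaked.
Bloc 2 (peak Bolt at position 2): ranking walks positions 2-3-4-5-1, expanding outward from the peak — single-peaked.
Bloc 3 (peak Concept 3 at position 4): ranking walks positions 4-3-2-5-1, expanding outward from the peak — single-peaked.
Bloc 4 (peak Model T at position 1): ranking walks positions 1-2-3-4-5, expanding outward from the peak — single-peaked.
Bloc 5 (peak Concept 3 at position 4): ranking walks positions 4-3-2-1-5, expanding outward from the peak — single-peaked.
Bloc 6 (peak Model U at position 5): ranking walks positions 5-4-3-2-1, expanding outward from the peak — single-peaked.
Every ranking is single-peaked on this axis.

yes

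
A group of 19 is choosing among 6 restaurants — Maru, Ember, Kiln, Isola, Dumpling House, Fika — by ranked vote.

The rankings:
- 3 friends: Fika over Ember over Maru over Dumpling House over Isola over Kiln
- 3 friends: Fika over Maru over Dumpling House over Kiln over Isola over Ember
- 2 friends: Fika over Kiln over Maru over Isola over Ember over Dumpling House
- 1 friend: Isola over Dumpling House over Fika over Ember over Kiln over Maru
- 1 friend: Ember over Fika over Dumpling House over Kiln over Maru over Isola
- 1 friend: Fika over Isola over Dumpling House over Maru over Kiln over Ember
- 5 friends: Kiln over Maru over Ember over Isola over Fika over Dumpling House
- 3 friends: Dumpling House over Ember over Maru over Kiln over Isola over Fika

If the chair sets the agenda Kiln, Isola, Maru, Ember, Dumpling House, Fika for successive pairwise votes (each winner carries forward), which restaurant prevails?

Fika

Round 1: Kiln vs Isola — 14–5, Kiln advances.
Round 2: Kiln vs Maru — 9–10, Maru advances.
Round 3: Maru vs Ember — 11–8, Maru advances.
Round 4: Maru vs Dumpling House — 13–6, Maru advances.
Round 5: Maru vs Fika — 8–11, Fika advances.
Fika survives the agenda.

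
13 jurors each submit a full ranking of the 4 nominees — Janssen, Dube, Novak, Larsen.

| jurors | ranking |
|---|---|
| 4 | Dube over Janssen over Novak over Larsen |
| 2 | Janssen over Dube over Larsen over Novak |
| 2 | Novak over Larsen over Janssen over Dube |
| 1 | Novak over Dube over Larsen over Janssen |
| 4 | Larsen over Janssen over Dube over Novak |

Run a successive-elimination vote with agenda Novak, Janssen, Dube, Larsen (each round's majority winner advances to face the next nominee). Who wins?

Round 1: Novak vs Janssen — 3–10, Janssen advances.
Round 2: Janssen vs Dube — 8–5, Janssen advances.
Round 3: Janssen vs Larsen — 6–7, Larsen advances.
Larsen survives the agenda.

Larsen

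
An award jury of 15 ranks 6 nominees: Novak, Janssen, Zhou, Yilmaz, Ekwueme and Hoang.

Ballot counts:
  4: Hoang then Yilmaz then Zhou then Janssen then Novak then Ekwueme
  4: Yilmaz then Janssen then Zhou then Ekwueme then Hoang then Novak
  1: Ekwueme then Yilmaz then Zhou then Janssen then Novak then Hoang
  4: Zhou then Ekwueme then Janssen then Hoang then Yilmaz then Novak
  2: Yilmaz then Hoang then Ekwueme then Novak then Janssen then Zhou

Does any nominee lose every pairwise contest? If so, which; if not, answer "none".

Head-to-head results (15 jurors):
Novak–Janssen: Janssen 13–2.
Novak vs Zhou: Zhou wins 13–2.
Novak vs Yilmaz: 0 to 15, Yilmaz.
Novak vs Ekwueme: Ekwueme, 11–4.
Novak vs Hoang: Novak preferred on 1 ballot; Hoang wins 14–1.
Janssen vs Zhou: Zhou, 9–6.
Janssen vs Yilmaz: Yilmaz wins 11–4.
Janssen–Ekwueme: Janssen 8–7.
Janssen–Hoang: Janssen 9–6.
Zhou–Yilmaz: Yilmaz 11–4.
Zhou–Ekwueme: Zhou 12–3.
Zhou vs Hoang: 9 to 6, Zhou.
Yilmaz vs Ekwueme: Yilmaz is ranked higher on 4+4+2 = 10 ballots, Ekwueme on 5. Yilmaz wins 10–5.
Yilmaz vs Hoang: Hoang, 8–7.
Ekwueme vs Hoang: Ekwueme is ranked higher on 4+1+4 = 9 ballots, Hoang on 6. Ekwueme wins 9–6.
Novak loses to every other nominee — it is the Condorcet loser.

Novak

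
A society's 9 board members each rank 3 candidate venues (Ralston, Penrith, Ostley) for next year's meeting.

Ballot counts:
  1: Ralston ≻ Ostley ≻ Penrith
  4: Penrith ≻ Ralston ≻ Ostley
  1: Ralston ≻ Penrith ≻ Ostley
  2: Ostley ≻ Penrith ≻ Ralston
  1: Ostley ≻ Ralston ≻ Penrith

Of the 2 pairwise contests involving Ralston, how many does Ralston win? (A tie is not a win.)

Ralston against each rival (9 organisers):
Ralston vs Penrith: Penrith wins 6–3.
Ralston vs Ostley: Ralston is ranked higher on 1+4+1 = 6 ballots, Ostley on 3. Ralston wins 6–3.
Ralston beats Ostley; loses to Penrith — 1 pairwise win.

1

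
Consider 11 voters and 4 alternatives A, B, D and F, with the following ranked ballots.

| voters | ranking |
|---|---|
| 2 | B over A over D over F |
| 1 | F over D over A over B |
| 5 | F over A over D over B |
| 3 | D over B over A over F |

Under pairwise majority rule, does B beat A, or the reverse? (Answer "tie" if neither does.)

A

Ballots ranking B above A: 2 + 3 = 5.
Ballots ranking A above B: 11 − 5 = 6.
A wins the head-to-head 6–5.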